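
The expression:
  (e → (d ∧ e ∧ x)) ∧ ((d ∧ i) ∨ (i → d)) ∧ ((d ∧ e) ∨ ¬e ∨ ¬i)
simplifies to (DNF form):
(d ∧ x) ∨ (d ∧ ¬e) ∨ (¬e ∧ ¬i)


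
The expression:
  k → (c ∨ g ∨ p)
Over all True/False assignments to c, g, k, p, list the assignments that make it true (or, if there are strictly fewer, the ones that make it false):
is false only for:
  c=False, g=False, k=True, p=False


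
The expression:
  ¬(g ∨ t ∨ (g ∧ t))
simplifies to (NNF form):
¬g ∧ ¬t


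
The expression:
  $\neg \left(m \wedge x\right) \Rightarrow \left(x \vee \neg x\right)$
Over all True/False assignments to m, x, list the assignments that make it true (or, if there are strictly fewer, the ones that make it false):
is always true.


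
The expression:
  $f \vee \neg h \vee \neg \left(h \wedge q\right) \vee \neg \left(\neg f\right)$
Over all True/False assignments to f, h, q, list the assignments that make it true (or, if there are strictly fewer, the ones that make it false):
is false only for:
  f=False, h=True, q=True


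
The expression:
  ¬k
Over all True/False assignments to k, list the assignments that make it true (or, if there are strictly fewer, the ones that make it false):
is true only for:
  k=False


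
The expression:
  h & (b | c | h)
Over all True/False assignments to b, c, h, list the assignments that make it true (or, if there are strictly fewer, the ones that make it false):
is true only for:
  b=False, c=False, h=True;
  b=False, c=True, h=True;
  b=True, c=False, h=True;
  b=True, c=True, h=True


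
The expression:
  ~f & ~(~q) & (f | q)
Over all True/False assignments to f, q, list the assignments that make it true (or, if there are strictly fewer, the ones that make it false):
is true only for:
  f=False, q=True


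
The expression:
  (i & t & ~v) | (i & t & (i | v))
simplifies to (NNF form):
i & t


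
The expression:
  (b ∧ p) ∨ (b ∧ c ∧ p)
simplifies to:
b ∧ p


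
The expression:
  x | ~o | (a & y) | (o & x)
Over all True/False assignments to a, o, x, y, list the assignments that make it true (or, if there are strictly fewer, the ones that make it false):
is false only for:
  a=False, o=True, x=False, y=False;
  a=False, o=True, x=False, y=True;
  a=True, o=True, x=False, y=False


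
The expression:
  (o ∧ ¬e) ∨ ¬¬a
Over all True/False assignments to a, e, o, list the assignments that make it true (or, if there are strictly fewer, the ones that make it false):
is false only for:
  a=False, e=False, o=False;
  a=False, e=True, o=False;
  a=False, e=True, o=True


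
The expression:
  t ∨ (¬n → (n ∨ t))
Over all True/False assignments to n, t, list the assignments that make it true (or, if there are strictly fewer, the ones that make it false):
is false only for:
  n=False, t=False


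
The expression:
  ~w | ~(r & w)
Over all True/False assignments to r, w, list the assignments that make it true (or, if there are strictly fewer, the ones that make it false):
is false only for:
  r=True, w=True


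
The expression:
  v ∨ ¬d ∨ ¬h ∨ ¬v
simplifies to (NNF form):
True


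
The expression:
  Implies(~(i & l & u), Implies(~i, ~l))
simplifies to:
i | ~l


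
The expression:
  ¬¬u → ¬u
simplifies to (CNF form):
¬u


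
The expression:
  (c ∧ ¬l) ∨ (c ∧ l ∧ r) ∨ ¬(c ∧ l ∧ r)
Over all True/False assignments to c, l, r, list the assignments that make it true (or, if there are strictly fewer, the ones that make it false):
is always true.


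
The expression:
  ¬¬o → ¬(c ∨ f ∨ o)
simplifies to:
¬o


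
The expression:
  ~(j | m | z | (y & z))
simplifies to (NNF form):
~j & ~m & ~z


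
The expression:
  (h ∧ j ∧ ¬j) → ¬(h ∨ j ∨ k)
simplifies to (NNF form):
True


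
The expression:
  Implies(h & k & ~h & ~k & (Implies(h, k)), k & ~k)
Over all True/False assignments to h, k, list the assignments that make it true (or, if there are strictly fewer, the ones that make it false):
is always true.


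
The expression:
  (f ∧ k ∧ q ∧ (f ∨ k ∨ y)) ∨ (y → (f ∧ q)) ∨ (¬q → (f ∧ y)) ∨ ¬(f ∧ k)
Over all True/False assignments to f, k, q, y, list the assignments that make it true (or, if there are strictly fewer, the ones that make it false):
is always true.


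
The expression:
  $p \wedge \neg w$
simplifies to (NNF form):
$p \wedge \neg w$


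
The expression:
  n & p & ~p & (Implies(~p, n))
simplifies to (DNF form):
False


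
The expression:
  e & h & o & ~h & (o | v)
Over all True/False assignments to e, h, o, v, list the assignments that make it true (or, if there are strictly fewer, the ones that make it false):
is never true.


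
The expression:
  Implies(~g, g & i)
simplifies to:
g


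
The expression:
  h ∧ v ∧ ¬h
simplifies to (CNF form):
False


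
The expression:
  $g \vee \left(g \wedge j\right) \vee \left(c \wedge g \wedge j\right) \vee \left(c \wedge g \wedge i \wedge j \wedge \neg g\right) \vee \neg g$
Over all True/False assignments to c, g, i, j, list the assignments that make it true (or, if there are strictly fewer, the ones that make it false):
is always true.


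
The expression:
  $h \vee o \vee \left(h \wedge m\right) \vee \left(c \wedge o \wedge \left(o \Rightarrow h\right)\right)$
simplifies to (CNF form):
$h \vee o$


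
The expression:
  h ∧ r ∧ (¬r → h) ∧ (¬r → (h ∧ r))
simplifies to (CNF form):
h ∧ r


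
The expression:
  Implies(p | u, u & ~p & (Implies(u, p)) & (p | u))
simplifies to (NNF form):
~p & ~u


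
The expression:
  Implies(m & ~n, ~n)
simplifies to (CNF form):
True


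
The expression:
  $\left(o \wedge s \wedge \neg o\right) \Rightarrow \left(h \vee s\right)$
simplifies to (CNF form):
$\text{True}$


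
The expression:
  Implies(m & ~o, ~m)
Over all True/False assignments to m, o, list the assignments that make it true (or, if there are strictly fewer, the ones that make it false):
is false only for:
  m=True, o=False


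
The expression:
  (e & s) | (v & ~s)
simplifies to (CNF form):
(s | v) & (e | ~s)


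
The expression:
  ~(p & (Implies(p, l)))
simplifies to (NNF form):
~l | ~p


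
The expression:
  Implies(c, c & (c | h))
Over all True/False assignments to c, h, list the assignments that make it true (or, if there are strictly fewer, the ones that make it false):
is always true.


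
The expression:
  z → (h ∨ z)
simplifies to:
True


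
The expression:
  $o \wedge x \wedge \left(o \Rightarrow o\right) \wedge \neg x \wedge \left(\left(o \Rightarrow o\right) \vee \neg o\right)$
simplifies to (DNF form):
$\text{False}$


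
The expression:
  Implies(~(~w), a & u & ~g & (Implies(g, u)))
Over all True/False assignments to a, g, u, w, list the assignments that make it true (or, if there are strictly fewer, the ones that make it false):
is false only for:
  a=False, g=False, u=False, w=True;
  a=False, g=False, u=True, w=True;
  a=False, g=True, u=False, w=True;
  a=False, g=True, u=True, w=True;
  a=True, g=False, u=False, w=True;
  a=True, g=True, u=False, w=True;
  a=True, g=True, u=True, w=True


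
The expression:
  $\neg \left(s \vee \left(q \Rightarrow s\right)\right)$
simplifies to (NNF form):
$q \wedge \neg s$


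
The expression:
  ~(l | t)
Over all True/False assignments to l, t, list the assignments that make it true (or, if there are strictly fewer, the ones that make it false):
is true only for:
  l=False, t=False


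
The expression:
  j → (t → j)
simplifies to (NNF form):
True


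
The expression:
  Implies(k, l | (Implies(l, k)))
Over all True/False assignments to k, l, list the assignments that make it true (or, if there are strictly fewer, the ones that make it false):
is always true.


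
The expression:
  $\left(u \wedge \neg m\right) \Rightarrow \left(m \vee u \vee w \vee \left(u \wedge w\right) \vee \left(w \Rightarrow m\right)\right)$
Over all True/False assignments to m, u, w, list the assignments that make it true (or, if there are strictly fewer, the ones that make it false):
is always true.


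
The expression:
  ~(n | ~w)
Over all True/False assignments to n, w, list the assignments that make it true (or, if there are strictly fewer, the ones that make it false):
is true only for:
  n=False, w=True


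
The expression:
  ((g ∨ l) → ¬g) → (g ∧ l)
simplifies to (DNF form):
g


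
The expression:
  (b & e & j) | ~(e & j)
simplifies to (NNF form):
b | ~e | ~j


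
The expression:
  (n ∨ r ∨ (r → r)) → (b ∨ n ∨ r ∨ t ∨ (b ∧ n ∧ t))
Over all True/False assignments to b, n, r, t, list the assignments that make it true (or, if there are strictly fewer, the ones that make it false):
is false only for:
  b=False, n=False, r=False, t=False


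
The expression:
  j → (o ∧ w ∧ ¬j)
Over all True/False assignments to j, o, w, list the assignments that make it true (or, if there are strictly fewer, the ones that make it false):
is true only for:
  j=False, o=False, w=False;
  j=False, o=False, w=True;
  j=False, o=True, w=False;
  j=False, o=True, w=True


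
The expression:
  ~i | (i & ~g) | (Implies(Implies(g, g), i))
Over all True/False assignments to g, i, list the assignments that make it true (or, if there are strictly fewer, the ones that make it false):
is always true.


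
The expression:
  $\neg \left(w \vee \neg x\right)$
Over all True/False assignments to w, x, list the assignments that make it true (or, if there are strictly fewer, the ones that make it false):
is true only for:
  w=False, x=True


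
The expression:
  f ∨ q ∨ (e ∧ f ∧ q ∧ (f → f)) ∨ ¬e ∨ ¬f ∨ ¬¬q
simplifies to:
True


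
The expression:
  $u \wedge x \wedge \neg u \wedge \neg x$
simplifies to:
$\text{False}$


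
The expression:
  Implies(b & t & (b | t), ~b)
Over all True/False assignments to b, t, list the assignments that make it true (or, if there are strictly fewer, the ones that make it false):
is false only for:
  b=True, t=True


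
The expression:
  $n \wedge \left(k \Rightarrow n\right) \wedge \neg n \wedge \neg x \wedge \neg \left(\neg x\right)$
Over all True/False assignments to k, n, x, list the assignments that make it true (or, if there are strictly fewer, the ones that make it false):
is never true.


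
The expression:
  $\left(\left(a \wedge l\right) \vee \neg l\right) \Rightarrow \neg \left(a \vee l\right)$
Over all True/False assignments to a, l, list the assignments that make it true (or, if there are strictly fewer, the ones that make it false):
is true only for:
  a=False, l=False;
  a=False, l=True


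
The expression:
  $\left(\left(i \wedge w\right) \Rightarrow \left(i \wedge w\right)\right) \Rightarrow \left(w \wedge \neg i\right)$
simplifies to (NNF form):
$w \wedge \neg i$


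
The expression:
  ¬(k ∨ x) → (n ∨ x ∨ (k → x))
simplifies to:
True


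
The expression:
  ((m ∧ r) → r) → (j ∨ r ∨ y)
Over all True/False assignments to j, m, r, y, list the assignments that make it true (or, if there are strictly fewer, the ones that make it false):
is false only for:
  j=False, m=False, r=False, y=False;
  j=False, m=True, r=False, y=False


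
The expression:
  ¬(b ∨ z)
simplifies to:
¬b ∧ ¬z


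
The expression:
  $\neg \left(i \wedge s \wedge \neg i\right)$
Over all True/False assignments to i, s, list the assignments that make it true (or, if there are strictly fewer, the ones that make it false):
is always true.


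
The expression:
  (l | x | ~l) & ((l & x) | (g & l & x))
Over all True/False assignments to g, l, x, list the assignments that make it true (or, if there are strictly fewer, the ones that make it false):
is true only for:
  g=False, l=True, x=True;
  g=True, l=True, x=True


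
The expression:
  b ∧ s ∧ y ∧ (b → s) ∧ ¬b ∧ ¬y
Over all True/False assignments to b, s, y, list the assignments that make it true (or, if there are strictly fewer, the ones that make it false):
is never true.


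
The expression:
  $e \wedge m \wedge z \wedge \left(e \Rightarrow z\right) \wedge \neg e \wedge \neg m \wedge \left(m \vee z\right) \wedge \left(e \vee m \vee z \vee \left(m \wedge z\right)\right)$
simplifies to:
$\text{False}$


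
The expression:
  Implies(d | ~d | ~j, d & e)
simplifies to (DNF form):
d & e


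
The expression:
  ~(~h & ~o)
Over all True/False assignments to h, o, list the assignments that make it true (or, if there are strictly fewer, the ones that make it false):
is false only for:
  h=False, o=False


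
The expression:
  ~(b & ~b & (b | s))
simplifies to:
True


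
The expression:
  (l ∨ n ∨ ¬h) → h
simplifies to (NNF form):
h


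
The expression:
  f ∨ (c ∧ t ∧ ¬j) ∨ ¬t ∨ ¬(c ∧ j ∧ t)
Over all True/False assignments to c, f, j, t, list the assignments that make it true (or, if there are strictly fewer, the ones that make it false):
is false only for:
  c=True, f=False, j=True, t=True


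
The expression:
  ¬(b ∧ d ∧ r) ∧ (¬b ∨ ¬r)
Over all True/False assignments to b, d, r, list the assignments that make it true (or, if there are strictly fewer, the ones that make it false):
is false only for:
  b=True, d=False, r=True;
  b=True, d=True, r=True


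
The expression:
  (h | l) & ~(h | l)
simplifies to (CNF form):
False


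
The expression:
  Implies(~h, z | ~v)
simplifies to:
h | z | ~v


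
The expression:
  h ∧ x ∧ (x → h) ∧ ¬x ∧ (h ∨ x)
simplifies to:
False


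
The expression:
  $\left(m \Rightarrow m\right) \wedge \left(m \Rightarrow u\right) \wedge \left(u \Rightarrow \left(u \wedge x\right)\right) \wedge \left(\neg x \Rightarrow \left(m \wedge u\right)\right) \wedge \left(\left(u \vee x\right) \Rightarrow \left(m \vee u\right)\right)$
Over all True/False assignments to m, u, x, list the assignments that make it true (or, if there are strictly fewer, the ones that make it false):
is true only for:
  m=False, u=True, x=True;
  m=True, u=True, x=True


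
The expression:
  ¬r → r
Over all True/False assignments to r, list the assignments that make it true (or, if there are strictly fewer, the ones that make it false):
is true only for:
  r=True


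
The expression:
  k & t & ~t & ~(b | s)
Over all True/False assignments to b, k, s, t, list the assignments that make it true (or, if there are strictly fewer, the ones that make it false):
is never true.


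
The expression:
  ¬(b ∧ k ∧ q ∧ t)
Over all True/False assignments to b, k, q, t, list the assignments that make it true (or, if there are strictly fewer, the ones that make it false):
is false only for:
  b=True, k=True, q=True, t=True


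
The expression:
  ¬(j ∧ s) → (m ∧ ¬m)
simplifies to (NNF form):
j ∧ s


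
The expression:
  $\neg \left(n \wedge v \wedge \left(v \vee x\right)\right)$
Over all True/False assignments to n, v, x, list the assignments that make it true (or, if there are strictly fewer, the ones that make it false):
is false only for:
  n=True, v=True, x=False;
  n=True, v=True, x=True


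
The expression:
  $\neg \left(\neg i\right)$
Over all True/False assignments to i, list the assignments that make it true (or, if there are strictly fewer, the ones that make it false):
is true only for:
  i=True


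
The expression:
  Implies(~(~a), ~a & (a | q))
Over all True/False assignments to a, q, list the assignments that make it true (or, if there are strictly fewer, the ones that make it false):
is true only for:
  a=False, q=False;
  a=False, q=True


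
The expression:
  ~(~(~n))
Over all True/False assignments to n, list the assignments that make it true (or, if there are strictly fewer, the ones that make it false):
is true only for:
  n=False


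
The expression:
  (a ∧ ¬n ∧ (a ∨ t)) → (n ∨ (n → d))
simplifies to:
True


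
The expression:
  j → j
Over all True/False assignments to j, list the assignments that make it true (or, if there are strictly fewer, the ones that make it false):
is always true.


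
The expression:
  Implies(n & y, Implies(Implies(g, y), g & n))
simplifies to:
g | ~n | ~y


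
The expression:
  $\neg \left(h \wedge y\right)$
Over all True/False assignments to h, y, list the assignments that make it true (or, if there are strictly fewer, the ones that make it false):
is false only for:
  h=True, y=True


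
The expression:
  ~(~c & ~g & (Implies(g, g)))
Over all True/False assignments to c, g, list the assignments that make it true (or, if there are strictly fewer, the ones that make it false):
is false only for:
  c=False, g=False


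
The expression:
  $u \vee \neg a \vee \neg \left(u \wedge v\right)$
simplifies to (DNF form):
$\text{True}$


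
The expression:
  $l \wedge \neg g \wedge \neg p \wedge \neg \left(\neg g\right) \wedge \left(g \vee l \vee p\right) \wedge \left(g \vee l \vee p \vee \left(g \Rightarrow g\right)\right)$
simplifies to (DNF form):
$\text{False}$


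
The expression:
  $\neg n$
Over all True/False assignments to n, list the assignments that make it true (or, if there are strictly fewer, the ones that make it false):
is true only for:
  n=False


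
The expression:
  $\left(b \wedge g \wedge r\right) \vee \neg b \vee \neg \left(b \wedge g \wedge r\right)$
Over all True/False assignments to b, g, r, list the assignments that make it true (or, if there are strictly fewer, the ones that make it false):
is always true.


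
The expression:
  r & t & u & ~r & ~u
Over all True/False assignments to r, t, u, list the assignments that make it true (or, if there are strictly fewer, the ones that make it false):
is never true.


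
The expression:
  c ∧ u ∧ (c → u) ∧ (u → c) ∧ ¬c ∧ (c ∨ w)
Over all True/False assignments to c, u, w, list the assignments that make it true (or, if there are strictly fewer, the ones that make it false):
is never true.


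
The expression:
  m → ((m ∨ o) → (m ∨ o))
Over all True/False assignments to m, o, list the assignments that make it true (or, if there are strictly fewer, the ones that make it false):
is always true.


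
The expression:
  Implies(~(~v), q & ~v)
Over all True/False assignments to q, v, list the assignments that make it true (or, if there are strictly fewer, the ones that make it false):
is true only for:
  q=False, v=False;
  q=True, v=False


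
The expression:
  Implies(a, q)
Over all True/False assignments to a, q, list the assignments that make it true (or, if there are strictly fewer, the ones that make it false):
is false only for:
  a=True, q=False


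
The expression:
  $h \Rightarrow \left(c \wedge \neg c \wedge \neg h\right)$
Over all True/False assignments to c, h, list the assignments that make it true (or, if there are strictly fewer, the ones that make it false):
is true only for:
  c=False, h=False;
  c=True, h=False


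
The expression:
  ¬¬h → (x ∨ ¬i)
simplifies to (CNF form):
x ∨ ¬h ∨ ¬i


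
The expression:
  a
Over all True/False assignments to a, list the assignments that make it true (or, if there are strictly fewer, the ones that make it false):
is true only for:
  a=True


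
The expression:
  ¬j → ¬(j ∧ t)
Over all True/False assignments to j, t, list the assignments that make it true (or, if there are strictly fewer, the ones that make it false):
is always true.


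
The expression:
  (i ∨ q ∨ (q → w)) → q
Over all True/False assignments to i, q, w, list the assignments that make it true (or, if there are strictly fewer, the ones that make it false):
is true only for:
  i=False, q=True, w=False;
  i=False, q=True, w=True;
  i=True, q=True, w=False;
  i=True, q=True, w=True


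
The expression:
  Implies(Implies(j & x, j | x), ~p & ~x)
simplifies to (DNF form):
~p & ~x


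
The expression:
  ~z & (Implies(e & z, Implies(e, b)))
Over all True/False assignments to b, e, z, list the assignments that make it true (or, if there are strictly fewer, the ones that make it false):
is true only for:
  b=False, e=False, z=False;
  b=False, e=True, z=False;
  b=True, e=False, z=False;
  b=True, e=True, z=False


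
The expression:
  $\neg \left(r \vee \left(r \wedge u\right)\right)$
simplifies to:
$\neg r$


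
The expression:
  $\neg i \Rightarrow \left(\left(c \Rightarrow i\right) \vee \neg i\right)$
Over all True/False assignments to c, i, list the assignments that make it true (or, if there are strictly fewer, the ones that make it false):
is always true.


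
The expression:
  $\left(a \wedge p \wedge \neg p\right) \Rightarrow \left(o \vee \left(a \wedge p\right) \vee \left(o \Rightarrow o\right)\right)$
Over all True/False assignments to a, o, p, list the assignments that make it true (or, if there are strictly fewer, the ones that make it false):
is always true.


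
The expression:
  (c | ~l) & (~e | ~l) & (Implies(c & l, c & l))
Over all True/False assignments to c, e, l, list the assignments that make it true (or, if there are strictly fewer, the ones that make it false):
is false only for:
  c=False, e=False, l=True;
  c=False, e=True, l=True;
  c=True, e=True, l=True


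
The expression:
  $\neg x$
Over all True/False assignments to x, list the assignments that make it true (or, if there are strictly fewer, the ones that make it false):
is true only for:
  x=False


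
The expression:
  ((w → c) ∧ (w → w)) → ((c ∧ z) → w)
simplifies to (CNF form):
w ∨ ¬c ∨ ¬z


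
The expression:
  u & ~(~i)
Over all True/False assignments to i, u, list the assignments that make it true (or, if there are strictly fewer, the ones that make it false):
is true only for:
  i=True, u=True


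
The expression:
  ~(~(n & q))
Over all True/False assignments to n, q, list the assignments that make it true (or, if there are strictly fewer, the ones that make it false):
is true only for:
  n=True, q=True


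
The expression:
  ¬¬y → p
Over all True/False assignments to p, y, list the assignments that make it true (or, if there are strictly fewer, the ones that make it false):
is false only for:
  p=False, y=True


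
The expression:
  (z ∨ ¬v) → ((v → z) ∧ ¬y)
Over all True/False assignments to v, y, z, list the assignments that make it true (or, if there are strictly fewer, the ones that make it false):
is false only for:
  v=False, y=True, z=False;
  v=False, y=True, z=True;
  v=True, y=True, z=True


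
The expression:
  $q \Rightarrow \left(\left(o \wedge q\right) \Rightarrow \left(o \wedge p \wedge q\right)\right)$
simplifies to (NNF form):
$p \vee \neg o \vee \neg q$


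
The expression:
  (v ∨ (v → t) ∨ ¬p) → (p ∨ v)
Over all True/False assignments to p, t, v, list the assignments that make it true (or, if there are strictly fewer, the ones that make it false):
is false only for:
  p=False, t=False, v=False;
  p=False, t=True, v=False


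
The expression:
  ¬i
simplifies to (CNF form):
¬i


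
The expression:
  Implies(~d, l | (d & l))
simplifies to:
d | l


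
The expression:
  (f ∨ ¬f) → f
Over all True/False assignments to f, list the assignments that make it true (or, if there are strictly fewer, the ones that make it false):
is true only for:
  f=True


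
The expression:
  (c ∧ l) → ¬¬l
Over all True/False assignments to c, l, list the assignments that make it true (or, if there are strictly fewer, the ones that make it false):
is always true.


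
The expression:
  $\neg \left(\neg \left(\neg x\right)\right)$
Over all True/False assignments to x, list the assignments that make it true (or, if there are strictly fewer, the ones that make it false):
is true only for:
  x=False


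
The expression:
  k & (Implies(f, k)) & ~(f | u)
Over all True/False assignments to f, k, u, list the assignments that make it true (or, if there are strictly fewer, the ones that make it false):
is true only for:
  f=False, k=True, u=False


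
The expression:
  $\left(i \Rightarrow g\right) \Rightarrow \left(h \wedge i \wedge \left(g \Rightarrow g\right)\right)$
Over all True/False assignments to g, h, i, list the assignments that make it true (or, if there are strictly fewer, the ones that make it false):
is true only for:
  g=False, h=False, i=True;
  g=False, h=True, i=True;
  g=True, h=True, i=True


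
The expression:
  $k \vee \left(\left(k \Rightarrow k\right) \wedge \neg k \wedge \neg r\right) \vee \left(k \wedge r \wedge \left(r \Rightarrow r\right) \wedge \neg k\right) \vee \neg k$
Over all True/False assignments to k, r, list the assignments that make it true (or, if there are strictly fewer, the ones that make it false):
is always true.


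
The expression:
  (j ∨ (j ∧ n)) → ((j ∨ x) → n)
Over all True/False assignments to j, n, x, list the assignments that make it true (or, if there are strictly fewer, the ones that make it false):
is false only for:
  j=True, n=False, x=False;
  j=True, n=False, x=True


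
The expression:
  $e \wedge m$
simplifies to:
$e \wedge m$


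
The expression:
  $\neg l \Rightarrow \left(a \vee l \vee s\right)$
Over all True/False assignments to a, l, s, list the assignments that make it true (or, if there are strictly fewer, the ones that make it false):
is false only for:
  a=False, l=False, s=False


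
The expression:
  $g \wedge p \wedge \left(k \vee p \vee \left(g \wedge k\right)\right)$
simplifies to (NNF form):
$g \wedge p$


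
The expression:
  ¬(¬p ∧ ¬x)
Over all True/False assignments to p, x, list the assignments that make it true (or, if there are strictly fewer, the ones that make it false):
is false only for:
  p=False, x=False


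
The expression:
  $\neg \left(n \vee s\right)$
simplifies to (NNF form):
$\neg n \wedge \neg s$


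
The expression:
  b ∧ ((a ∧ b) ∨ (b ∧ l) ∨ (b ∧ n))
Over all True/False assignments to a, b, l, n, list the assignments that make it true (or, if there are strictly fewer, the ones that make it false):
is true only for:
  a=False, b=True, l=False, n=True;
  a=False, b=True, l=True, n=False;
  a=False, b=True, l=True, n=True;
  a=True, b=True, l=False, n=False;
  a=True, b=True, l=False, n=True;
  a=True, b=True, l=True, n=False;
  a=True, b=True, l=True, n=True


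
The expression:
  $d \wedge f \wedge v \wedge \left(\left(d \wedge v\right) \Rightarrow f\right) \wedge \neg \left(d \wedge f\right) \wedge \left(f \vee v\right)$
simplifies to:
$\text{False}$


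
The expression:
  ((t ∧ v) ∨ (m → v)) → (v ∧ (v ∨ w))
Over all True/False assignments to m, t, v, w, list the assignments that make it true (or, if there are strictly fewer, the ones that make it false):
is false only for:
  m=False, t=False, v=False, w=False;
  m=False, t=False, v=False, w=True;
  m=False, t=True, v=False, w=False;
  m=False, t=True, v=False, w=True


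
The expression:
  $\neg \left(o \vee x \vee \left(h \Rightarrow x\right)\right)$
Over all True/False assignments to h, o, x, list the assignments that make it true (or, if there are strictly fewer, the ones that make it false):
is true only for:
  h=True, o=False, x=False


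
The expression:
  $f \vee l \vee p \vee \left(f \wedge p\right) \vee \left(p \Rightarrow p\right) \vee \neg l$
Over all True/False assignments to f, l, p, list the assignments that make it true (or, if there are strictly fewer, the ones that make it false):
is always true.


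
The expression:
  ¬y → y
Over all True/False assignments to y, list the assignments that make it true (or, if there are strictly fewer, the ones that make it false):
is true only for:
  y=True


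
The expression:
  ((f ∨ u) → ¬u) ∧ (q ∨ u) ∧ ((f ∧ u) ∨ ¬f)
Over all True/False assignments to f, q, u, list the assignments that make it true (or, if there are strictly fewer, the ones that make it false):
is true only for:
  f=False, q=True, u=False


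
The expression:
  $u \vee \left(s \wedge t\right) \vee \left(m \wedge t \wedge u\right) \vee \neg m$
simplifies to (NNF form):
$u \vee \left(s \wedge t\right) \vee \neg m$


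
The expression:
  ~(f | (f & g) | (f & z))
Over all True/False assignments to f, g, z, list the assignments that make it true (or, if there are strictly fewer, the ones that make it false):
is true only for:
  f=False, g=False, z=False;
  f=False, g=False, z=True;
  f=False, g=True, z=False;
  f=False, g=True, z=True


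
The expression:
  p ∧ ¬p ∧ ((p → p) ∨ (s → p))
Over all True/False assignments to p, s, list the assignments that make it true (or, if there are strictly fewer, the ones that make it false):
is never true.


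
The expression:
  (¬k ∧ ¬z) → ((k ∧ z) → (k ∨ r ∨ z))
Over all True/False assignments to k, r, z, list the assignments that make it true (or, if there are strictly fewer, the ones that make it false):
is always true.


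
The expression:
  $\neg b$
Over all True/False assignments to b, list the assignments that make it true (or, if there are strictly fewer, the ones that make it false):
is true only for:
  b=False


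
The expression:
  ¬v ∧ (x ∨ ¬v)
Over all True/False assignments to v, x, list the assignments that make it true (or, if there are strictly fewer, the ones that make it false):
is true only for:
  v=False, x=False;
  v=False, x=True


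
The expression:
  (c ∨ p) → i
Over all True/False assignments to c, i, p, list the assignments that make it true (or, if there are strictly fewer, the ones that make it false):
is false only for:
  c=False, i=False, p=True;
  c=True, i=False, p=False;
  c=True, i=False, p=True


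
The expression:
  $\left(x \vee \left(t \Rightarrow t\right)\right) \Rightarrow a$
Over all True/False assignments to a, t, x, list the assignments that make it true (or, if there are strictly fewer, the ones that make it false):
is true only for:
  a=True, t=False, x=False;
  a=True, t=False, x=True;
  a=True, t=True, x=False;
  a=True, t=True, x=True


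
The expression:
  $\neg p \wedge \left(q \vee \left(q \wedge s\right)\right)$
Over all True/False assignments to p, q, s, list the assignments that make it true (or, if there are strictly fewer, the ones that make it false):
is true only for:
  p=False, q=True, s=False;
  p=False, q=True, s=True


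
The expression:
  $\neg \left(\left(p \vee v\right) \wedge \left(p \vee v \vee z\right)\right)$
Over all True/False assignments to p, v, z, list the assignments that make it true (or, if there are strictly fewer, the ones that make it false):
is true only for:
  p=False, v=False, z=False;
  p=False, v=False, z=True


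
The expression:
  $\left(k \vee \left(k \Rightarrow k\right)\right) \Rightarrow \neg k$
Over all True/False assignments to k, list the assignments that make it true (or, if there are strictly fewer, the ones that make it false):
is true only for:
  k=False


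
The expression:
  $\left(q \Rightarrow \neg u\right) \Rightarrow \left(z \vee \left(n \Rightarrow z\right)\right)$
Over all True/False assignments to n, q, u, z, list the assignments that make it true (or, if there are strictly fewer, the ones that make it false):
is false only for:
  n=True, q=False, u=False, z=False;
  n=True, q=False, u=True, z=False;
  n=True, q=True, u=False, z=False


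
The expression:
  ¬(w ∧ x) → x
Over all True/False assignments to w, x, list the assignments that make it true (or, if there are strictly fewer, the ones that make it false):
is true only for:
  w=False, x=True;
  w=True, x=True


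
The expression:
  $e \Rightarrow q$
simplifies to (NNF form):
$q \vee \neg e$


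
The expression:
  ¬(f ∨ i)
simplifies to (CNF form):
¬f ∧ ¬i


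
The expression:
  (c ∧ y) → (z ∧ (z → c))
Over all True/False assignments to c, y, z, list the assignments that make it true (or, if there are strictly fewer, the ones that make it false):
is false only for:
  c=True, y=True, z=False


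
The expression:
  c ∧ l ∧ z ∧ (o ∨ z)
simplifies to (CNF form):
c ∧ l ∧ z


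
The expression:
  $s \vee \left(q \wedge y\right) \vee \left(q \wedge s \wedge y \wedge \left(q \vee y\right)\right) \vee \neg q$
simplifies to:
$s \vee y \vee \neg q$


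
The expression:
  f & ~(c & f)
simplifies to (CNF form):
f & ~c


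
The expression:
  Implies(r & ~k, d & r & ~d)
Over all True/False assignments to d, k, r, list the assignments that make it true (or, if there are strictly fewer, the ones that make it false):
is false only for:
  d=False, k=False, r=True;
  d=True, k=False, r=True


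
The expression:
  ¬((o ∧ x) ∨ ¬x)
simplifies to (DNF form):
x ∧ ¬o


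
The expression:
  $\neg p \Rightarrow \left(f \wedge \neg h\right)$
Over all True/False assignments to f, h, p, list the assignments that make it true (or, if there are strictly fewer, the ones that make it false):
is false only for:
  f=False, h=False, p=False;
  f=False, h=True, p=False;
  f=True, h=True, p=False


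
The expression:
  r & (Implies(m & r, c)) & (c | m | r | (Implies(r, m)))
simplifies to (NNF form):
r & (c | ~m)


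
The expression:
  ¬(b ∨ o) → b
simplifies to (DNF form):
b ∨ o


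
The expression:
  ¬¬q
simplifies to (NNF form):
q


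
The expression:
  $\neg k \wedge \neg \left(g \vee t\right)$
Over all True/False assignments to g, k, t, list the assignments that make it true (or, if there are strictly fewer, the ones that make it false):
is true only for:
  g=False, k=False, t=False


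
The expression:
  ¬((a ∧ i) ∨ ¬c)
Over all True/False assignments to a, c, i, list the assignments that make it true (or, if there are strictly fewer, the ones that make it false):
is true only for:
  a=False, c=True, i=False;
  a=False, c=True, i=True;
  a=True, c=True, i=False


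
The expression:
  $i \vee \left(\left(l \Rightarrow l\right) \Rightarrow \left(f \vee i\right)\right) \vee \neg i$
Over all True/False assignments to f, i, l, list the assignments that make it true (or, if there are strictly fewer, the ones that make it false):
is always true.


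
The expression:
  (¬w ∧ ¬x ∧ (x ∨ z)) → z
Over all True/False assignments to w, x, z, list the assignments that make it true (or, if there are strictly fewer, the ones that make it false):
is always true.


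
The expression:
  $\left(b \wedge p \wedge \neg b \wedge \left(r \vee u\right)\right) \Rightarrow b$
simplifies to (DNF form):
$\text{True}$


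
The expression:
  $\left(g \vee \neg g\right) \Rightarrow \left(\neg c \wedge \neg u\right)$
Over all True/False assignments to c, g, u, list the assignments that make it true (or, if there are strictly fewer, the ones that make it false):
is true only for:
  c=False, g=False, u=False;
  c=False, g=True, u=False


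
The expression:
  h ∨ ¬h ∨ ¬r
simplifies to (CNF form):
True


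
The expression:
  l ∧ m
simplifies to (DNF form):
l ∧ m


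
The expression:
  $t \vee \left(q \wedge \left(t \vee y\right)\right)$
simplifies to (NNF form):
$t \vee \left(q \wedge y\right)$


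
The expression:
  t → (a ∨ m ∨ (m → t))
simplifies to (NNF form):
True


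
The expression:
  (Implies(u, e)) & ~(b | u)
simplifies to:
~b & ~u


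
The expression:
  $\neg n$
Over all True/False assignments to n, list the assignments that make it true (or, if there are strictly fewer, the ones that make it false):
is true only for:
  n=False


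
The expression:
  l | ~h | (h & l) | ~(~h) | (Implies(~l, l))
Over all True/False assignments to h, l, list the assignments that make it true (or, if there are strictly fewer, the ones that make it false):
is always true.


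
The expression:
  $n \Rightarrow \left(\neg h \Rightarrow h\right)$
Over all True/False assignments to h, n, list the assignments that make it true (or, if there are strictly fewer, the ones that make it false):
is false only for:
  h=False, n=True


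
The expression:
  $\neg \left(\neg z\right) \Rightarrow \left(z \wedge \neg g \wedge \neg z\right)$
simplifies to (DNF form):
$\neg z$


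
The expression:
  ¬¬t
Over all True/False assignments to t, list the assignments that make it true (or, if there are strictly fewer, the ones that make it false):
is true only for:
  t=True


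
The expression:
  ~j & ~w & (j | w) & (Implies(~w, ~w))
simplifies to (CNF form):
False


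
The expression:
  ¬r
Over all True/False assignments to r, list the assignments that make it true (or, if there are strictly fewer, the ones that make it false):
is true only for:
  r=False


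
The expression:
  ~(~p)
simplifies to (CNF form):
p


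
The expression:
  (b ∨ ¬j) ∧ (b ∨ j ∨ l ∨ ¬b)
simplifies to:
b ∨ ¬j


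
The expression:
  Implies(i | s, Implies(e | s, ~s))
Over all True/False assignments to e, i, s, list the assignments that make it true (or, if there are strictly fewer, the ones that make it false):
is true only for:
  e=False, i=False, s=False;
  e=False, i=True, s=False;
  e=True, i=False, s=False;
  e=True, i=True, s=False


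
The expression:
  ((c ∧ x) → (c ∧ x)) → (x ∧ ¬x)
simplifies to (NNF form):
False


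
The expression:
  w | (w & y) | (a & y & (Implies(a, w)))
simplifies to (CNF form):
w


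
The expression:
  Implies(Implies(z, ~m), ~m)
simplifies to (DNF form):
z | ~m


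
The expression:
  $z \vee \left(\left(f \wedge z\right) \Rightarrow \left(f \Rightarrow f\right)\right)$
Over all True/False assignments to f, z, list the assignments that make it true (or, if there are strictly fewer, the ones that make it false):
is always true.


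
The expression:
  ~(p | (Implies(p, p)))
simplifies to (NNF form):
False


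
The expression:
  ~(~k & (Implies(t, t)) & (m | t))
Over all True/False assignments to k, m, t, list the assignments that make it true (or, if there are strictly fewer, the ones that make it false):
is false only for:
  k=False, m=False, t=True;
  k=False, m=True, t=False;
  k=False, m=True, t=True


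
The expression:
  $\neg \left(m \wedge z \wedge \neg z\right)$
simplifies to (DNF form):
$\text{True}$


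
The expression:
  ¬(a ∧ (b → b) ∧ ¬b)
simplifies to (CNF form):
b ∨ ¬a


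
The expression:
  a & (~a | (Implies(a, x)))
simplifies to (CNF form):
a & x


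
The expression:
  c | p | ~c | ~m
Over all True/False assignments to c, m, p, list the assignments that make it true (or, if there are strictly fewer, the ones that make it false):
is always true.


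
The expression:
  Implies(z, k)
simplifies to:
k | ~z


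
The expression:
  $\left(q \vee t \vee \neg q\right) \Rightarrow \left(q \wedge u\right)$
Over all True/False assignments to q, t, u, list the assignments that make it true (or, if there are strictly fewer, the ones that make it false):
is true only for:
  q=True, t=False, u=True;
  q=True, t=True, u=True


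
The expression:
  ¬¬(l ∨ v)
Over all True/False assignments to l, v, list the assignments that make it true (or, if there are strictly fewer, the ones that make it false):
is false only for:
  l=False, v=False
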